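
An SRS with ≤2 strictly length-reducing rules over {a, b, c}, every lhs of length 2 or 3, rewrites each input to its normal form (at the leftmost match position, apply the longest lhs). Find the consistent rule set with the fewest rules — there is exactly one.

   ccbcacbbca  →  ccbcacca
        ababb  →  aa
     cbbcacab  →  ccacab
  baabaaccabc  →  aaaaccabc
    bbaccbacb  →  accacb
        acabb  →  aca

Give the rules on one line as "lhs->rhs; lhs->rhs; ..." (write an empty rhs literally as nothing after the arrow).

ba->a; bb->

  | ccbcacbbca => ccbcacca
  | ababb => aabb => aa
  | cbbcacab => ccacab
  | baabaaccabc => aabaaccabc => aaaaccabc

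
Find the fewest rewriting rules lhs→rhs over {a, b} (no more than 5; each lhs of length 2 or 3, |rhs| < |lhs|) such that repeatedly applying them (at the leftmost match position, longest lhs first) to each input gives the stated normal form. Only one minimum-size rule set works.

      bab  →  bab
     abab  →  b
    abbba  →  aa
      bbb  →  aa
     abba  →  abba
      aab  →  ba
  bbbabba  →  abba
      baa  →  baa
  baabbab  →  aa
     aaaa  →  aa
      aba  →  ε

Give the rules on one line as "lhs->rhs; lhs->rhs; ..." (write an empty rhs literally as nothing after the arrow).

aaa->a; aab->ba; aba->; bbb->aa

  | bab
  | abab => b
  | abbba => aaaa => aa
  | bbb => aa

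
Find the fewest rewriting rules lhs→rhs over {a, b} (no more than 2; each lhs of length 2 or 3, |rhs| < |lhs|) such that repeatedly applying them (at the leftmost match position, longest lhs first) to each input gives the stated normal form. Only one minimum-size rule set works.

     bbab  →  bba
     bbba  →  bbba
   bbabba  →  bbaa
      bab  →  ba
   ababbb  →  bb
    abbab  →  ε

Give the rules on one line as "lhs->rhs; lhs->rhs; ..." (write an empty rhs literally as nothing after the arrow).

  | bbab => bba
  | bbba
  | bbabba => bbaba => bbaa
  | bab => ba

aab->; ab->a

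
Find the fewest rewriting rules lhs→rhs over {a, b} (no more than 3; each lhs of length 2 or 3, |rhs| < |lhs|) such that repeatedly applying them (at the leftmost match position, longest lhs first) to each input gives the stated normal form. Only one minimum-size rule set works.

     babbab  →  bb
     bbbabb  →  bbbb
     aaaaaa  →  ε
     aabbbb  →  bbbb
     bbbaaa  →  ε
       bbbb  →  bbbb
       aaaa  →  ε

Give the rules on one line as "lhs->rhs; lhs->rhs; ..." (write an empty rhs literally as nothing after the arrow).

  | babbab => bbab => bb
  | bbbabb => bbbb
  | aaaaaa => aaaa => aa => ε
  | aabbbb => bbbb

aa->; ba->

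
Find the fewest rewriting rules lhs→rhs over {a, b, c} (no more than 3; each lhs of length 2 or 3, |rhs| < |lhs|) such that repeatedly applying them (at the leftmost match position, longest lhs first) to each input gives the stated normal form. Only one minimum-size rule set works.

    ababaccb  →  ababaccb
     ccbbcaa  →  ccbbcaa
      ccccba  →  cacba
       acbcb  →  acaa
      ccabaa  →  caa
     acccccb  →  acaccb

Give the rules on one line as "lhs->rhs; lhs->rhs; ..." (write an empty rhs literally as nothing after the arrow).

  | ababaccb
  | ccbbcaa
  | ccccba => cacba
  | acbcb => acaa

bcb->aa; cab->; ccc->ca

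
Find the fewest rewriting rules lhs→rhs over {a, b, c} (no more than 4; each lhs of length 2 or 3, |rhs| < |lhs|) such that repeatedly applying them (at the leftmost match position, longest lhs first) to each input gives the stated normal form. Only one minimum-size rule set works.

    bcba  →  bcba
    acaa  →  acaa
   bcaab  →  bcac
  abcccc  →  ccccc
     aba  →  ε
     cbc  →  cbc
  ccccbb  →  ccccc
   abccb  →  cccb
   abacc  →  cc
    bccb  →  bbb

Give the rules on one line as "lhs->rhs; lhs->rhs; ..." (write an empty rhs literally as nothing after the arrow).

  | bcba
  | acaa
  | bcaab => bcac
  | abcccc => ccccc

ab->c; aba->; bcc->bb; cbb->cc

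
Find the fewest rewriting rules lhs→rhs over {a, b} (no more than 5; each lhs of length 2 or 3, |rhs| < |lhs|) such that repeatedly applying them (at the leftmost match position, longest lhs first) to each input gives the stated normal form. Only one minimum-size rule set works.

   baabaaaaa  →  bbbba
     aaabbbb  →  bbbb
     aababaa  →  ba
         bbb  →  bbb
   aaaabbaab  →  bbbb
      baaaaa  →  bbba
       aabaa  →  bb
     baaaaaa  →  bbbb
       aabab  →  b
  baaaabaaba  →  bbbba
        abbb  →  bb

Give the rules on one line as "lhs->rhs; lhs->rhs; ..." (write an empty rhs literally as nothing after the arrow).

  | baabaaaaa => bbaaaaa => bbbaaa => bbbba
  | aaabbbb => babbbb => bbbb
  | aababaa => babaa => ba
  | bbb

aa->b; aab->b; ab->; aba->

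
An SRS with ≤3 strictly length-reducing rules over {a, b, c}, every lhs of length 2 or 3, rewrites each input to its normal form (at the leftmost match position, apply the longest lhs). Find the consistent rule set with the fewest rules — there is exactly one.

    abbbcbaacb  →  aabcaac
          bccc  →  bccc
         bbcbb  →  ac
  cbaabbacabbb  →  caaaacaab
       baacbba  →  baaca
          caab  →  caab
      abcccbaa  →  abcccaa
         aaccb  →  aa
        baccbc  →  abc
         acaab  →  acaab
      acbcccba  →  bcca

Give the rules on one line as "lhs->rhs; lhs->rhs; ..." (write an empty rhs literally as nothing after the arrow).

acc->b; bb->a; cb->c

  | abbbcbaacb => aabcbaacb => aabcaacb => aabcaac
  | bccc
  | bbcbb => acbb => acb => ac
  | cbaabbacabbb => caabbacabbb => caaaacabbb => caaaacaab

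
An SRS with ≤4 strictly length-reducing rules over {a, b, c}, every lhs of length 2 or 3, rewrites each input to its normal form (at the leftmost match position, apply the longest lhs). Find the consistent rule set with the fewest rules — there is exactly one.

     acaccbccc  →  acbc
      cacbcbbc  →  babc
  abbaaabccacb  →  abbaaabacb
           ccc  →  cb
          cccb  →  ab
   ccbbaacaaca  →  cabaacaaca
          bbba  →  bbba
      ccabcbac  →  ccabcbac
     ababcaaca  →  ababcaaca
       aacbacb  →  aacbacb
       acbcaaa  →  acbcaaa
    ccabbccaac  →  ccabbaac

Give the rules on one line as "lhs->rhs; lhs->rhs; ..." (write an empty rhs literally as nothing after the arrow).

  | acaccbccc => acbccc => acbc
  | cacbcbbc => bcbbc => babc
  | abbaaabccacb => abbaaabacb
  | ccc => cb

bcc->b; cac->; cbb->ab; ccc->cb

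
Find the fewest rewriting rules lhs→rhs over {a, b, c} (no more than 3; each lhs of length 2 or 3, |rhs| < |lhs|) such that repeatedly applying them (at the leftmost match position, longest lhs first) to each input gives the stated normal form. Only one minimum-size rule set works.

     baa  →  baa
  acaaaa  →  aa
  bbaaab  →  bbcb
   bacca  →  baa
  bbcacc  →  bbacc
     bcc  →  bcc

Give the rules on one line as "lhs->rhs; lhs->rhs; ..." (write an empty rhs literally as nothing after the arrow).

aaa->c; ca->a

  | baa
  | acaaaa => aaaaa => caa => aa
  | bbaaab => bbcb
  | bacca => baca => baa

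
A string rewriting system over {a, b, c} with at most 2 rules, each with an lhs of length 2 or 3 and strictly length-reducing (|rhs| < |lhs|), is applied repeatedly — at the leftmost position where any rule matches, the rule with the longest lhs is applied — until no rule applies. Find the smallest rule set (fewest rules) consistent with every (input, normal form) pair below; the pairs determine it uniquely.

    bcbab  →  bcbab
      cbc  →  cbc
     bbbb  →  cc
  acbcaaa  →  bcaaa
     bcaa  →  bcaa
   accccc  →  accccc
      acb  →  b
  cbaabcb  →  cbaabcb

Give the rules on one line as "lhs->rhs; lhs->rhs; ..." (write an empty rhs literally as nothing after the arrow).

acb->b; bb->c

  | bcbab
  | cbc
  | bbbb => cbb => cc
  | acbcaaa => bcaaa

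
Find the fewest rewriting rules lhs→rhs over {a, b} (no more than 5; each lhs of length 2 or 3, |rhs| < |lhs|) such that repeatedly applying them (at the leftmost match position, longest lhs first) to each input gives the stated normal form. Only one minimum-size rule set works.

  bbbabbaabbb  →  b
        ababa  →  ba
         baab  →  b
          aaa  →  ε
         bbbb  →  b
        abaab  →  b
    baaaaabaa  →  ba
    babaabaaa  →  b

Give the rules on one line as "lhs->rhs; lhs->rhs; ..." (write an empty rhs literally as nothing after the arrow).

aa->a; aaa->; ab->b; bb->b

  | bbbabbaabbb => bbabbaabbb => babbaabbb => bbbaabbb => bbaabbb => baabbb => babbb => bbbb => bbb => bb => b
  | ababa => baba => bba => ba
  | baab => bab => bb => b
  | aaa => ε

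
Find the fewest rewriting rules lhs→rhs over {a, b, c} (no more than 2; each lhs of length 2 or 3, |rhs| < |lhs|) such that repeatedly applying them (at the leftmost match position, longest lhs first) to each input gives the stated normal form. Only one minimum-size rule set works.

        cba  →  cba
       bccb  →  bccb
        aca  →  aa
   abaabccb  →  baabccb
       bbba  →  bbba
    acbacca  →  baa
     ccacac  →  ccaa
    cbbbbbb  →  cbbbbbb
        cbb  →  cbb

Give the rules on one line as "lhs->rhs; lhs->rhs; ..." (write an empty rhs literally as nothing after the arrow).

  | cba
  | bccb
  | aca => aa
  | abaabccb => baabccb

aba->ba; ac->a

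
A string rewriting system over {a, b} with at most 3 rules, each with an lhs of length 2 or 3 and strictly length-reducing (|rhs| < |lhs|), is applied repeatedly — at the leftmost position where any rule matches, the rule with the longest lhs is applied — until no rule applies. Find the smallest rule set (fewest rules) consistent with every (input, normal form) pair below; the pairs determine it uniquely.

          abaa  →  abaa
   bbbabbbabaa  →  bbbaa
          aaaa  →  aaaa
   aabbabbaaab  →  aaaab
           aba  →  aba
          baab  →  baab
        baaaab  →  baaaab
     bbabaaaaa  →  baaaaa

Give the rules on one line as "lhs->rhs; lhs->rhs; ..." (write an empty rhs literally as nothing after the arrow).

  | abaa
  | bbbabbbabaa => bbbbabaa => bbbaa
  | aaaa
  | aabbabbaaab => aabbaaab => aaaab

abb->; bab->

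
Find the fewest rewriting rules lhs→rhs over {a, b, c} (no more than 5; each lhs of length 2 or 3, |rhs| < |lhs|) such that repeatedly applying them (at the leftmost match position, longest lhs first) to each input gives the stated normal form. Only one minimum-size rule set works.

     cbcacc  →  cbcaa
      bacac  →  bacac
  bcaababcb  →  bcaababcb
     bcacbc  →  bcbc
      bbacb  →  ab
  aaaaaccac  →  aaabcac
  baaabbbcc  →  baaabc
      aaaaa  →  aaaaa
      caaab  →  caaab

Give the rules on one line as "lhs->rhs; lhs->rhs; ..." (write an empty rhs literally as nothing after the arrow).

  | cbcacc => cbcaa
  | bacac
  | bcaababcb
  | bcacbc => bcbc

aac->b; acb->b; bba->c; cc->a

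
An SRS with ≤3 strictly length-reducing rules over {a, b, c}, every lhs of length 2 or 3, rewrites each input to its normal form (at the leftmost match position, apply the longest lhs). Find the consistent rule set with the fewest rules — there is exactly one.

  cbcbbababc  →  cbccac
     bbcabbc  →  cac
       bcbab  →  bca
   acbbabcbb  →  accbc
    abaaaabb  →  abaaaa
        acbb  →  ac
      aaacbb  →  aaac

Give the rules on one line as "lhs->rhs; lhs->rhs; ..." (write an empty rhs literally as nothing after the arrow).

  | cbcbbababc => cbccbabc => cbccac
  | bbcabbc => cabbc => cac
  | bcbab => bca
  | acbbabcbb => accbcbb => accbc

bab->a; bb->; bba->c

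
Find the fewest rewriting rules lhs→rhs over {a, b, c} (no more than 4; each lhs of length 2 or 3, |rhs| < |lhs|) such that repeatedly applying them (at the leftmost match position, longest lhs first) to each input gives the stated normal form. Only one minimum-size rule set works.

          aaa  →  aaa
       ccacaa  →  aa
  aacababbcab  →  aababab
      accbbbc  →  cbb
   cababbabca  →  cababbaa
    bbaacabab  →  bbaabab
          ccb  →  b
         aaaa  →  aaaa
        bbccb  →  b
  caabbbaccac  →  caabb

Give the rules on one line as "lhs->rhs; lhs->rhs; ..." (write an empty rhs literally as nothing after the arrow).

ac->; bc->; cc->

  | aaa
  | ccacaa => acaa => aa
  | aacababbcab => aababbcab => aababab
  | accbbbc => cbbbc => cbb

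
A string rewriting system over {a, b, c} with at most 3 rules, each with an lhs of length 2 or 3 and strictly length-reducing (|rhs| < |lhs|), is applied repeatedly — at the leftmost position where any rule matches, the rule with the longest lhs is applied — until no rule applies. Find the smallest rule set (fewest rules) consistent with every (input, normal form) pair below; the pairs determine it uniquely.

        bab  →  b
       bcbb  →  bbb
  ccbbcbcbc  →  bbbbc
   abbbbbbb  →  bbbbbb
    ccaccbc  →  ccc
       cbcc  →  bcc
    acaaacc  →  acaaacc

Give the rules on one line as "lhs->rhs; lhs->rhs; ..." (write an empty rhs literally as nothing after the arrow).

ab->; cb->b

  | bab => b
  | bcbb => bbb
  | ccbbcbcbc => cbbcbcbc => bbcbcbc => bbbcbc => bbbbc
  | abbbbbbb => bbbbbb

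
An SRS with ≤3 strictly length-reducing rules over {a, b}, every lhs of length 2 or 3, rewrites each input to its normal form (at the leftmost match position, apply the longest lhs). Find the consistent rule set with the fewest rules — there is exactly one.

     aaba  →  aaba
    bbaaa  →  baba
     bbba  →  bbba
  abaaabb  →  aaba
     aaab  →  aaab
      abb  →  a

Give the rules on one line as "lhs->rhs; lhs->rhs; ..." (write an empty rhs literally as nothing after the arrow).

  | aaba
  | bbaaa => baba
  | bbba
  | abaaabb => aababb => aaba

abb->a; baa->ab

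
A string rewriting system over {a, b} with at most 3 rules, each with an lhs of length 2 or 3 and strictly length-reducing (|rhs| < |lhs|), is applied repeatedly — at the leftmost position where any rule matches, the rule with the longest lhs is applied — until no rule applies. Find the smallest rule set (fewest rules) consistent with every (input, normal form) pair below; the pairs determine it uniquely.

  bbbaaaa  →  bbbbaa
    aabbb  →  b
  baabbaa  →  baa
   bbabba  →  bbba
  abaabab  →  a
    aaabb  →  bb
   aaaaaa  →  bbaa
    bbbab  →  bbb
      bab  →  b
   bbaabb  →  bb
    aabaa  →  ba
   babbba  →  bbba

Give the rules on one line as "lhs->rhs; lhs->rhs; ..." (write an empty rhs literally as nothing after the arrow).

aaa->ba; ab->

  | bbbaaaa => bbbbaa
  | aabbb => abb => b
  | baabbaa => babaa => baa
  | bbabba => bbba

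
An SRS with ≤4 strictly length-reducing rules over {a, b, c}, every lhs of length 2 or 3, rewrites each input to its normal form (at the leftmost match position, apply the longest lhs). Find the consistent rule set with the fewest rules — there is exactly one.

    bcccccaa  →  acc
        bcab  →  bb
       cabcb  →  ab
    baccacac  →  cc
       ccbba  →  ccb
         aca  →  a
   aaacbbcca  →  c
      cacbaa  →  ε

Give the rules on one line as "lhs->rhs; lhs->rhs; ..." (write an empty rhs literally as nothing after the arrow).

aa->b; ba->; bc->a; ca->

  | bcccccaa => accccaa => accca => acc
  | bcab => aab => bb
  | cabcb => bcb => ab
  | baccacac => ccacac => ccac => cc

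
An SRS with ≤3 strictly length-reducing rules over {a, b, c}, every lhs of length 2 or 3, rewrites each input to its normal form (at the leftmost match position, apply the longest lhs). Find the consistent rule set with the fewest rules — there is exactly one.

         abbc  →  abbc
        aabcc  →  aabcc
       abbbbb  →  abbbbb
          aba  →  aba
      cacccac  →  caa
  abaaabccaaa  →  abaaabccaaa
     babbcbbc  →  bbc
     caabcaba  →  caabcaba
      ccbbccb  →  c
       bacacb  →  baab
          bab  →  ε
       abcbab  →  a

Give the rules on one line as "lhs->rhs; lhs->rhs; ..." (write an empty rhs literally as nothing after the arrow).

ac->a; bab->; cb->

  | abbc
  | aabcc
  | abbbbb
  | aba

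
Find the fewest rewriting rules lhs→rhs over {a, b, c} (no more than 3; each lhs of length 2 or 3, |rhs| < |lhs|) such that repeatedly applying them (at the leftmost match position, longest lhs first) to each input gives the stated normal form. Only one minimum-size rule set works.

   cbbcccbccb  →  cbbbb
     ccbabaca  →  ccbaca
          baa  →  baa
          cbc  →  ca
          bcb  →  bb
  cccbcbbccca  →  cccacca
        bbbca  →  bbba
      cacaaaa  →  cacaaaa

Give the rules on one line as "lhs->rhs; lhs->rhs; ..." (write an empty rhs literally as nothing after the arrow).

  | cbbcccbccb => cbbccbccb => cbbcbccb => cbbbccb => cbbbcb => cbbbb
  | ccbabaca => ccbaca
  | baa
  | cbc => ca

ab->; bc->b; cbc->ca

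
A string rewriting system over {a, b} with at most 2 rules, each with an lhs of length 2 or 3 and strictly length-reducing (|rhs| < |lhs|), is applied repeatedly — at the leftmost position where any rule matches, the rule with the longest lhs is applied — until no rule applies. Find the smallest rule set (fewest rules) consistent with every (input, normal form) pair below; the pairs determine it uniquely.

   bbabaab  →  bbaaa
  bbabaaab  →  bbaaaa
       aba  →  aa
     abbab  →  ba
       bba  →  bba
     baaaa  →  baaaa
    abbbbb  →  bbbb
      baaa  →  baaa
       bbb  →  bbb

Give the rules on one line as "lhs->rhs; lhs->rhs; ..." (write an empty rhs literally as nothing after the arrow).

  | bbabaab => bbaaab => bbaaa
  | bbabaaab => bbaaaab => bbaaaa
  | aba => aa
  | abbab => bab => ba

ab->a; abb->b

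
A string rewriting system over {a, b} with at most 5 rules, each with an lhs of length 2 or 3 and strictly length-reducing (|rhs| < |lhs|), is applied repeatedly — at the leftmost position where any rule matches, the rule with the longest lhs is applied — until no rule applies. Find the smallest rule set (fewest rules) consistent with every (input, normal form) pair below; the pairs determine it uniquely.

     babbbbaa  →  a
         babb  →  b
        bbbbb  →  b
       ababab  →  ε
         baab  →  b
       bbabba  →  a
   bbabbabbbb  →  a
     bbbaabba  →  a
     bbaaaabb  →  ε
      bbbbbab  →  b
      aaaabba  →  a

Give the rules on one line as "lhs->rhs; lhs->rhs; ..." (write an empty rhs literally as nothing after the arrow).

aa->a; ab->; abb->; bb->a

  | babbbbaa => bbbaa => abaa => aa => a
  | babb => b
  | bbbbb => abbb => b
  | ababab => abab => ab => ε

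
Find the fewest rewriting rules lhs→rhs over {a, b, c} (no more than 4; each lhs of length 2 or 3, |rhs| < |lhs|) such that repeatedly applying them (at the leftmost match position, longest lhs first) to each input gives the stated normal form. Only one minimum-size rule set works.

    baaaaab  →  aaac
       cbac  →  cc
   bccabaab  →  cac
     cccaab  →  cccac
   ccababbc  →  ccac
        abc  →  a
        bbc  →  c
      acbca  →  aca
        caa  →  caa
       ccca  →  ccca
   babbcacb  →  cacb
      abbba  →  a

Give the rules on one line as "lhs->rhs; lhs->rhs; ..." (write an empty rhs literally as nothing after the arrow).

aab->ac; ba->; bb->; bc->

  | baaaaab => aaaab => aaac
  | cbac => cc
  | bccabaab => cabaab => caab => cac
  | cccaab => cccac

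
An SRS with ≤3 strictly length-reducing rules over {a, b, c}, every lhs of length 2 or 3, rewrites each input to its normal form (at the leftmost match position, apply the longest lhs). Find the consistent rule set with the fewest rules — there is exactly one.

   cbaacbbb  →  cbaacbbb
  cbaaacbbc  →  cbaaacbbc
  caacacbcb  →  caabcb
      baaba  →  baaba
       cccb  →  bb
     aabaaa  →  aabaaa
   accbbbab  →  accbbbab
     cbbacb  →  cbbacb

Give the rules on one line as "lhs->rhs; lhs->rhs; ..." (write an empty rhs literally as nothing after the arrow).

cac->; ccc->b

  | cbaacbbb
  | cbaaacbbc
  | caacacbcb => caabcb
  | baaba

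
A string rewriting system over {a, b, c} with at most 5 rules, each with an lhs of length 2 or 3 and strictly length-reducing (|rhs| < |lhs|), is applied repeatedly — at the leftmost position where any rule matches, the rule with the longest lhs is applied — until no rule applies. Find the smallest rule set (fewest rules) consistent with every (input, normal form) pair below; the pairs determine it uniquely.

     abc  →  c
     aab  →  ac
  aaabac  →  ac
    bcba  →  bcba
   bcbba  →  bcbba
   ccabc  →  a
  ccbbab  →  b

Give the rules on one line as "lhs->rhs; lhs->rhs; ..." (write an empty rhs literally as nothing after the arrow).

ab->c; bbc->a; ca->b; cc->c

  | abc => cc => c
  | aab => ac
  | aaabac => aacac => aabc => acc => ac
  | bcba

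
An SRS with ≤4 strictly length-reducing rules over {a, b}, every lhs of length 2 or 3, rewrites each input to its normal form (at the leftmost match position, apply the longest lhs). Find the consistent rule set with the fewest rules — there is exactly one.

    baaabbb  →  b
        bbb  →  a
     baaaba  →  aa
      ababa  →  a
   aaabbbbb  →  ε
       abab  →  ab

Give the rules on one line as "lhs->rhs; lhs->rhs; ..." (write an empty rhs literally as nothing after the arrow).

  | baaabbb => aabbb => abb => b
  | bbb => a
  | baaaba => aaba => aa
  | ababa => aba => a

abb->b; ba->; bb->; bbb->a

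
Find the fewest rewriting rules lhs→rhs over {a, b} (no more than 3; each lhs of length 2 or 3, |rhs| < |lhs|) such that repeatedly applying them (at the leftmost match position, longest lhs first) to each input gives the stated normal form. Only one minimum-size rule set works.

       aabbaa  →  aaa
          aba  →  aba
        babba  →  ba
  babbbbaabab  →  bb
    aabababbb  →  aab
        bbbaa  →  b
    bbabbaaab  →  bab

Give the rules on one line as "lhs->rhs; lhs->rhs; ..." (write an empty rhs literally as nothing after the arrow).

abb->; bba->b

  | aabbaa => aaa
  | aba
  | babba => ba
  | babbbbaabab => bbbaabab => bbabab => bbab => bb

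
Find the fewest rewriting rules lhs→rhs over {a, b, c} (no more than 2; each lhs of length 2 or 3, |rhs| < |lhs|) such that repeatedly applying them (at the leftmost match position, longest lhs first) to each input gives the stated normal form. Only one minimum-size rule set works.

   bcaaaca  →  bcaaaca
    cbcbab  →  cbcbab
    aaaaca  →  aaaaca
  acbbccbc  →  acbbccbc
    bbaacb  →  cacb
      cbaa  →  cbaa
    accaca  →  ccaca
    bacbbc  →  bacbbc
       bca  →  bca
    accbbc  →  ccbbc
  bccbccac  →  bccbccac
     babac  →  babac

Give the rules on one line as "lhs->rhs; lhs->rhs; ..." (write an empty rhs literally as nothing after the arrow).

acc->cc; bba->c

  | bcaaaca
  | cbcbab
  | aaaaca
  | acbbccbc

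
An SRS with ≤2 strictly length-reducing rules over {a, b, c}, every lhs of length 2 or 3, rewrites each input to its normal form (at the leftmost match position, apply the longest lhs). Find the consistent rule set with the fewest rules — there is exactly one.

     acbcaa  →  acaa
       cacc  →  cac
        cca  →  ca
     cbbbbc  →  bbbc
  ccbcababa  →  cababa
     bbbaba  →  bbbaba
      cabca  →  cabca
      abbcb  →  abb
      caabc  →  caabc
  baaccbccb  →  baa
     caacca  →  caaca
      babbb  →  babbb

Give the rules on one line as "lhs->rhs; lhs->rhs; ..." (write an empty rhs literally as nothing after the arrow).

  | acbcaa => acaa
  | cacc => cac
  | cca => ca
  | cbbbbc => bbbc

cb->; cc->c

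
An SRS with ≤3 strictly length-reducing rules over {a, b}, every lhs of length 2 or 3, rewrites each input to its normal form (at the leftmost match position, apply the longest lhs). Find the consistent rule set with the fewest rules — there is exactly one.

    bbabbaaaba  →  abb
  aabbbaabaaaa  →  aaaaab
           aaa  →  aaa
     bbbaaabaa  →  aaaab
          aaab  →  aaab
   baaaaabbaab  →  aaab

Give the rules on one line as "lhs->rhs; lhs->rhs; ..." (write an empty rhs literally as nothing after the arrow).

  | bbabbaaaba => bbbbaaaba => abaaaba => abaaba => ababa => abba => abb
  | aabbbaabaaaa => aaaaabaaaa => aaaaabaaa => aaaaabaa => aaaaaba => aaaaab
  | aaa
  | bbbaaabaa => aaaabaa => aaaaba => aaaab

ba->b; bbb->a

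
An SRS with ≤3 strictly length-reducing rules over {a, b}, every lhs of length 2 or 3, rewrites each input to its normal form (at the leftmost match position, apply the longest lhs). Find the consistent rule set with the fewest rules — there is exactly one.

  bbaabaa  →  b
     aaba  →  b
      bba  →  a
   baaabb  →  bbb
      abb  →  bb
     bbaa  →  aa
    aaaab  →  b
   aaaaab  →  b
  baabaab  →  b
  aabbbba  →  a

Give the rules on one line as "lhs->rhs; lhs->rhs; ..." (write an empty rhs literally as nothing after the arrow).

ab->b; ba->b; bba->a

  | bbaabaa => aabaa => abaa => baa => ba => b
  | aaba => aba => ba => b
  | bba => a
  | baaabb => baabb => babb => bbb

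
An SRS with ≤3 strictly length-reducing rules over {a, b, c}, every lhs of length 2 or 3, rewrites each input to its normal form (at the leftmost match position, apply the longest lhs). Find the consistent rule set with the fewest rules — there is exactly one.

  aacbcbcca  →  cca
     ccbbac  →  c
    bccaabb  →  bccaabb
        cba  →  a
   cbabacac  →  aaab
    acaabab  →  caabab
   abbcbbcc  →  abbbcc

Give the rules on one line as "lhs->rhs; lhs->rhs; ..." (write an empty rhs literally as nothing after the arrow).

  | aacbcbcca => acbcbcca => cbcbcca => cbcca => cca
  | ccbbac => cbac => ac => c
  | bccaabb
  | cba => a

ac->c; bac->ab; cb->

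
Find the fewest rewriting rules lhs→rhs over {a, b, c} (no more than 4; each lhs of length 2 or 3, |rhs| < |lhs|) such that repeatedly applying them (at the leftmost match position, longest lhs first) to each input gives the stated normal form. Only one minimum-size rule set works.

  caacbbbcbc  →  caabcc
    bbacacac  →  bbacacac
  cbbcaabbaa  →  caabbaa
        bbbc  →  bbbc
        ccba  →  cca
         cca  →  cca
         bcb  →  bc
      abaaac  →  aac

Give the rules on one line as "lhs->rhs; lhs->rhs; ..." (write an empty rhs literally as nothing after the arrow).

  | caacbbbcbc => caabcbc => caabcc
  | bbacacac
  | cbbcaabbaa => caabbaa
  | bbbc

aba->; cb->c; cbb->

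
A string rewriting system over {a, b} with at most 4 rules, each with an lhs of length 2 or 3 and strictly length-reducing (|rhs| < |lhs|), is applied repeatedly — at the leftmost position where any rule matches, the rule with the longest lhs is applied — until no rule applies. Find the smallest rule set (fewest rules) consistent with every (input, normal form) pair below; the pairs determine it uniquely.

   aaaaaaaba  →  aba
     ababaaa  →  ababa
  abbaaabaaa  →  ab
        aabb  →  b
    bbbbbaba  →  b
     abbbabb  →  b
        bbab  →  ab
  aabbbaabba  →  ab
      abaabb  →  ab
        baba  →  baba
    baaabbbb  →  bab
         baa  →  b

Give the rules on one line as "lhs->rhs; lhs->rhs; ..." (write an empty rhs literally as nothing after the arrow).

  | aaaaaaaba => aaaaaba => aaaba => aba
  | ababaaa => ababa
  | abbaaabaaa => aabaabaaa => baabaaa => bbaaa => abaa => ab
  | aabb => bb => b

aa->; bb->b; bba->ab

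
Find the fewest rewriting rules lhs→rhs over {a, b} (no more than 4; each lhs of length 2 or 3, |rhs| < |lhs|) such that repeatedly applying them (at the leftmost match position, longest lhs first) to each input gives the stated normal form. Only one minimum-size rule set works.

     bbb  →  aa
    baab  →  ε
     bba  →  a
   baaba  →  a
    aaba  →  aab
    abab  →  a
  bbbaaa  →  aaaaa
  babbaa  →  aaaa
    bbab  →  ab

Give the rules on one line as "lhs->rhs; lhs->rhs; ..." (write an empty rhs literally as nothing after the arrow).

  | bbb => aa
  | baab => bab => bb => ε
  | bba => a
  | baaba => baba => bba => a

ba->b; bb->; bbb->aa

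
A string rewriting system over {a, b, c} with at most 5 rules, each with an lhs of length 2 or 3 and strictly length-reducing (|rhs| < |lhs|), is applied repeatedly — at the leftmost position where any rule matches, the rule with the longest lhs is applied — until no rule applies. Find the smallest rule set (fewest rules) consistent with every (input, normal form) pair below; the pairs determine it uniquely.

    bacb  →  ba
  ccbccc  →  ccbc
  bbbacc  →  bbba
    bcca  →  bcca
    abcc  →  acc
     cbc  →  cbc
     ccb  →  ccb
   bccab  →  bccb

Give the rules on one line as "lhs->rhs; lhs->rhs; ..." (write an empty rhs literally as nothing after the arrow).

ab->a; bac->ba; cab->cb; ccc->c

  | bacb => bab => ba
  | ccbccc => ccbc
  | bbbacc => bbbac => bbba
  | bcca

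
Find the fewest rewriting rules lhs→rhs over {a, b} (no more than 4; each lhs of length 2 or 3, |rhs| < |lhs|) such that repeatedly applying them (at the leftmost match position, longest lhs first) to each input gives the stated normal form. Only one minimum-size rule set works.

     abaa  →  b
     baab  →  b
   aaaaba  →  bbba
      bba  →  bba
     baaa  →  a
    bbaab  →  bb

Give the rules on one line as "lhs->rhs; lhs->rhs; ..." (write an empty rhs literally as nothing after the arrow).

  | abaa => aba => ab => b
  | baab => b
  | aaaaba => aabba => bbba
  | bba

aab->bb; ab->b; aba->ab; baa->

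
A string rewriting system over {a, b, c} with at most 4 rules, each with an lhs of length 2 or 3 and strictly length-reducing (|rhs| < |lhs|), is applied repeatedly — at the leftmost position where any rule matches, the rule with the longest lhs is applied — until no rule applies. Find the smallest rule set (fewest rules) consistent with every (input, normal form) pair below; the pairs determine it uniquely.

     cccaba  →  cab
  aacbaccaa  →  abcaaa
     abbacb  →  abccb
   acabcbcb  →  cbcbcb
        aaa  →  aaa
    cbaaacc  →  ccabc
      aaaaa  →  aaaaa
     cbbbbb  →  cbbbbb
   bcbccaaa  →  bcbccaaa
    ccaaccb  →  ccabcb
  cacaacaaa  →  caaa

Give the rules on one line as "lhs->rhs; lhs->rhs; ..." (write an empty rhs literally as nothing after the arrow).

ac->b; ba->c; ccc->ca

  | cccaba => caaba => caac => cab
  | aacbaccaa => abbaccaa => abcccaa => abcaaa
  | abbacb => abccb
  | acabcbcb => babcbcb => cbcbcb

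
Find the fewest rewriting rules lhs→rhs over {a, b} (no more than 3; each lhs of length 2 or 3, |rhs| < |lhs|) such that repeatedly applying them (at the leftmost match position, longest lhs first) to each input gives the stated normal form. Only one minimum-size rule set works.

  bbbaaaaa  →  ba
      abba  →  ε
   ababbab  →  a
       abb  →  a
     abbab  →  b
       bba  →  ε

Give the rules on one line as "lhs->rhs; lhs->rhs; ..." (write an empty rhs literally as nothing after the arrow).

  | bbbaaaaa => abaaaaa => baaaaa => baaa => ba
  | abba => bba => aa => ε
  | ababbab => babbab => bbbab => abab => bab => bb => a
  | abb => bb => a

aa->; ab->b; bb->a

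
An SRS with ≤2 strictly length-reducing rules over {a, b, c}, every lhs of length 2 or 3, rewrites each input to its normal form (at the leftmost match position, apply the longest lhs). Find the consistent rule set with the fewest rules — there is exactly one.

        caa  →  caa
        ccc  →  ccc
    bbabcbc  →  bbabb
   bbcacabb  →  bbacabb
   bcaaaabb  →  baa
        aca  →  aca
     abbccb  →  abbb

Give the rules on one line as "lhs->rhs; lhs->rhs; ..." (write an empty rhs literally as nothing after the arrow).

  | caa
  | ccc
  | bbabcbc => bbabbc => bbabb
  | bbcacabb => bbacabb

aab->a; bc->b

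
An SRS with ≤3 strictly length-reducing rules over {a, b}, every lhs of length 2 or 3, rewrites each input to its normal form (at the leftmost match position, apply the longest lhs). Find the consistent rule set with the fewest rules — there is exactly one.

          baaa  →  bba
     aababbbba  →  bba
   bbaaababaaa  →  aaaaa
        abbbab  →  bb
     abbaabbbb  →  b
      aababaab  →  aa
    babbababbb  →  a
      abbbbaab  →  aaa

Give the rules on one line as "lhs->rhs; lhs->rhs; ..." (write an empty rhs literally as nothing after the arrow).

ab->; baa->bb; bbb->aa

  | baaa => bba
  | aababbbba => aabbbba => abbba => bba
  | bbaaababaaa => bbbababaaa => aaababaaa => aaabaaa => aaaaa
  | abbbab => bbab => bb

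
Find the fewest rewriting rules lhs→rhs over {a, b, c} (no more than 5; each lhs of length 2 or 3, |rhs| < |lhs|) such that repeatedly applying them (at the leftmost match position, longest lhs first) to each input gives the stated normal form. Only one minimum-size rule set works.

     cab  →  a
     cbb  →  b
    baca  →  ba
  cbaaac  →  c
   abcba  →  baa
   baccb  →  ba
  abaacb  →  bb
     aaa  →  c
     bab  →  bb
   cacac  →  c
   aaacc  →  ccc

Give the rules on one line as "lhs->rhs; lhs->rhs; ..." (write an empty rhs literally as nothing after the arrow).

  | cab => cb => a
  | cbb => ab => b
  | baca => ba
  | cbaaac => aaaac => cac => c

aaa->c; ab->b; ac->; cb->a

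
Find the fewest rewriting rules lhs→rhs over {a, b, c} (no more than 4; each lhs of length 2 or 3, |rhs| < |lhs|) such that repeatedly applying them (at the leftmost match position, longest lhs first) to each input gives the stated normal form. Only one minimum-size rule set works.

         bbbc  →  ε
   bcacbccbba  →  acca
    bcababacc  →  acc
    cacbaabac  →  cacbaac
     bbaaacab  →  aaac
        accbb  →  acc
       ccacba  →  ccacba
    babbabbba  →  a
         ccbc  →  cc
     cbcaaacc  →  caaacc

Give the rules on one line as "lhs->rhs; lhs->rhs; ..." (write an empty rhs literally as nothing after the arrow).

ab->; bb->; bc->

  | bbbc => bc => ε
  | bcacbccbba => acbccbba => accbba => acca
  | bcababacc => ababacc => abacc => acc
  | cacbaabac => cacbaac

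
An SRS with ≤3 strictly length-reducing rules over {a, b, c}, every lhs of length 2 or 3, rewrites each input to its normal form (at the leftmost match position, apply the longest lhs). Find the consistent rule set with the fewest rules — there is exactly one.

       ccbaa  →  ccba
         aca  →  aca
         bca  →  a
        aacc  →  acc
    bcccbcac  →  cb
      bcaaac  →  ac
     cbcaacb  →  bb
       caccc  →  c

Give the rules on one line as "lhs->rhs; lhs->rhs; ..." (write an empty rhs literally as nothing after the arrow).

  | ccbaa => ccba
  | aca
  | bca => a
  | aacc => acc

aa->a; bc->; cac->b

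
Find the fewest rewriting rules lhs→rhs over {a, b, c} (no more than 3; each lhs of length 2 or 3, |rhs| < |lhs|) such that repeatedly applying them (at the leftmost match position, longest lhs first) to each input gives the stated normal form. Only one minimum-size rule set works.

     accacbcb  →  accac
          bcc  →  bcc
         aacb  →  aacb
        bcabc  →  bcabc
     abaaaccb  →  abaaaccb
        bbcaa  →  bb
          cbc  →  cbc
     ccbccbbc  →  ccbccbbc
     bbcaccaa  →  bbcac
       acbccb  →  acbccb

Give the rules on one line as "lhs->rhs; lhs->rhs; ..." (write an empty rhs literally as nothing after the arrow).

  | accacbcb => accac
  | bcc
  | aacb
  | bcabc

bcb->; caa->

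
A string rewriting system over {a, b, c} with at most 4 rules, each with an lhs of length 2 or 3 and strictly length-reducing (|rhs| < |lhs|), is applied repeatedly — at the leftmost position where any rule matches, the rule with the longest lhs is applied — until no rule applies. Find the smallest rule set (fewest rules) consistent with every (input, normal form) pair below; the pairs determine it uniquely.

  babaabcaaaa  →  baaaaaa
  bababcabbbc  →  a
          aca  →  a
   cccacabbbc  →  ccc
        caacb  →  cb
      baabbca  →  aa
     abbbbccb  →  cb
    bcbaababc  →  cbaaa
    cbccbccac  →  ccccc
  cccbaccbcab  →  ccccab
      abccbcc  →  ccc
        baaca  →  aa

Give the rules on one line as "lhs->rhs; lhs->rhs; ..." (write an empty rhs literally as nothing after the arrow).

  | babaabcaaaa => babaacaaaa => babacaaaa => baaaaaa
  | bababcabbbc => babacabbbc => baaabbbc => baaabbc => baaabc => baaac => baac => bac => a
  | aca => a
  | cccacabbbc => cccabbbc => cccabbc => cccabc => cccac => ccc

aac->ac; ac->; bac->a; bc->c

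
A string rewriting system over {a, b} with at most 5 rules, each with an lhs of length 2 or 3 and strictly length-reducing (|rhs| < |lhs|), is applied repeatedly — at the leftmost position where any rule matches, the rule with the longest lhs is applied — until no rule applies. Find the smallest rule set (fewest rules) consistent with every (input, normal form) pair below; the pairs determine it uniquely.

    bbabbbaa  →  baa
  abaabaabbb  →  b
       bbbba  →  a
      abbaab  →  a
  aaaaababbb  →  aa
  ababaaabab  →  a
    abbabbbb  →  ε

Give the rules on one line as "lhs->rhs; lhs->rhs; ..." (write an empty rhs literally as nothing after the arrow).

ab->; aba->b; abb->; bb->

  | bbabbbaa => abbbaa => baa
  | abaabaabbb => babaabbb => bbabbb => abbb => b
  | bbbba => bba => a
  | abbaab => aab => a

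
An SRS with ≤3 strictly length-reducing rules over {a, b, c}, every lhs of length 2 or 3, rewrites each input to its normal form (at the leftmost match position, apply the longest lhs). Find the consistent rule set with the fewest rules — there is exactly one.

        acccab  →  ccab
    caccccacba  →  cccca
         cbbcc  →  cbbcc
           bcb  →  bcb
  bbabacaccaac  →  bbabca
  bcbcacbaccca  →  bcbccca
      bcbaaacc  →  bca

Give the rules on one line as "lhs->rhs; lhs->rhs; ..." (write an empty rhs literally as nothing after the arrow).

ac->; cba->ca

  | acccab => ccab
  | caccccacba => ccccacba => ccccba => cccca
  | cbbcc
  | bcb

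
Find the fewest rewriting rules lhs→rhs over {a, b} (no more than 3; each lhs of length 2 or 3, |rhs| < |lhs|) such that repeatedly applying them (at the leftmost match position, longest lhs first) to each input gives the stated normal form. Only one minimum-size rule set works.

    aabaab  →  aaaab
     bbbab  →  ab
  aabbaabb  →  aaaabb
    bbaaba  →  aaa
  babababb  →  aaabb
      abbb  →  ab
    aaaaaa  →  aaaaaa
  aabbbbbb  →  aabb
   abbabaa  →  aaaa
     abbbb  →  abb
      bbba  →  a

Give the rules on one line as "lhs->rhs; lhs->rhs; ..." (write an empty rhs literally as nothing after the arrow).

  | aabaab => aaaab
  | bbbab => bab => ab
  | aabbaabb => aabaabb => aaaabb
  | bbaaba => baaba => aaba => aaa

ba->a; bbb->b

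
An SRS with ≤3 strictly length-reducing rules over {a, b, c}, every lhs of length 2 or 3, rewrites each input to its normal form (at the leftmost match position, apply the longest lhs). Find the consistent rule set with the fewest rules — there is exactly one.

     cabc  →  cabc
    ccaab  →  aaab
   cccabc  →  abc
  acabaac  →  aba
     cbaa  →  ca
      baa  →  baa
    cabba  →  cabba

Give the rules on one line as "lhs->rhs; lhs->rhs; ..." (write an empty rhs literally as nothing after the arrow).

  | cabc
  | ccaab => aaab
  | cccabc => acabc => abc
  | acabaac => abaac => aba

ac->; cba->c; cc->a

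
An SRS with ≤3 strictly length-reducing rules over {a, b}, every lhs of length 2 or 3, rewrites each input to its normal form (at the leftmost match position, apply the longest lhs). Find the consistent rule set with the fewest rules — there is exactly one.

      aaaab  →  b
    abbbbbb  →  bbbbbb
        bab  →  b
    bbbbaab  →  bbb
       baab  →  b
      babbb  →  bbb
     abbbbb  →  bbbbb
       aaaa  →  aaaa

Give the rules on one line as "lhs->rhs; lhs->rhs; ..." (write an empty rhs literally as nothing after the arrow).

ab->b; ba->

  | aaaab => aaab => aab => ab => b
  | abbbbbb => bbbbbb
  | bab => b
  | bbbbaab => bbbab => bbb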